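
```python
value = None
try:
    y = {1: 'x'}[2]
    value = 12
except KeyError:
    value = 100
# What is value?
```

Step-by-step execution trace:
1. `y = {1: 'x'}[2]` raises KeyError.
2. `value = 12` is not reached.
3. `except KeyError` matches → value = 100.
Result: 100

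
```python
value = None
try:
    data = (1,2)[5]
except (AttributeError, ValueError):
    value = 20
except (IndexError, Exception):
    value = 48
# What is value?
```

Step-by-step execution trace:
1. `data = (1,2)[5]` raises IndexError.
2. `except (AttributeError, ValueError)` does not match IndexError; skipped.
3. `except (IndexError, Exception)` matches (IndexError is in the tuple) → value = 48.
Result: 48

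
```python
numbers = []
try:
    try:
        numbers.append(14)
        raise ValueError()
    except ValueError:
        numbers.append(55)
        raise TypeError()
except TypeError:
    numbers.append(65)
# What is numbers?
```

Step-by-step execution trace:
1. Inner try: `numbers.append(14)` → numbers = [14].
2. `raise ValueError()` raises ValueError.
3. Inner `except ValueError` matches → `numbers.append(55)` → numbers = [14, 55].
4. `raise TypeError()` raises TypeError; propagates to outer try.
5. Outer `except TypeError` matches → `numbers.append(65)` → numbers = [14, 55, 65].
Result: [14, 55, 65]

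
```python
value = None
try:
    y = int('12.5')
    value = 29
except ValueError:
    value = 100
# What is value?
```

Step-by-step execution trace:
1. `y = int('12.5')` raises ValueError.
2. `value = 29` is not reached.
3. `except ValueError` matches → value = 100.
Result: 100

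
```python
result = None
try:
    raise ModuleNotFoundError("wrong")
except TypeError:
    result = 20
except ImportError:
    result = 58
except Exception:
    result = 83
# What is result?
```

Step-by-step execution trace:
1. `raise ModuleNotFoundError(...)` raises ModuleNotFoundError.
2. `except TypeError` does not match (ModuleNotFoundError is not a subclass of TypeError); skipped.
3. `except ImportError` matches (ModuleNotFoundError is a subclass of ImportError) → result = 58.
4. `except Exception` is not reached.
Result: 58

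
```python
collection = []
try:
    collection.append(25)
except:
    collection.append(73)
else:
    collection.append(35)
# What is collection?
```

Step-by-step execution trace:
1. try: `collection.append(25)` → collection = [25]. No exception raised.
2. `except` is skipped.
3. `else` runs (try completed without exception): `collection.append(35)` → collection = [25, 35].
Result: [25, 35]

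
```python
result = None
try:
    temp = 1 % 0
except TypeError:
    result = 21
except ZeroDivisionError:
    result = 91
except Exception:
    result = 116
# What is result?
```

Step-by-step execution trace:
1. `temp = 1 % 0` raises ZeroDivisionError.
2. `except TypeError` does not match ZeroDivisionError; skipped.
3. `except ZeroDivisionError` matches → result = 91.
4. Remaining except clauses are skipped.
Result: 91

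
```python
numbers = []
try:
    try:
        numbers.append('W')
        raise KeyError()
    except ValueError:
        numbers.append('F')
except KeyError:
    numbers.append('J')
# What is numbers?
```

Step-by-step execution trace:
1. Inner try: `numbers.append('W')` → numbers = ['W'].
2. `raise KeyError()` raises KeyError.
3. Inner `except ValueError` does not match KeyError; exception propagates to outer try.
4. Outer `except KeyError` matches → `numbers.append('J')` → numbers = ['W', 'J'].
Result: ['W', 'J']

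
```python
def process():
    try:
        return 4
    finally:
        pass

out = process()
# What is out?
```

Step-by-step execution trace:
1. `process()` enters try: `return 4` sets pending return value 4.
2. Before returning, `finally: pass` runs (no effect).
3. process() returns 4 → out = 4.
Result: 4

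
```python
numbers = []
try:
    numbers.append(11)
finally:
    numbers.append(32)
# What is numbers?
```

Step-by-step execution trace:
1. try: `numbers.append(11)` → numbers = [11].
2. The try body completes without raising.
3. finally always runs: `numbers.append(32)` → numbers = [11, 32].
Result: [11, 32]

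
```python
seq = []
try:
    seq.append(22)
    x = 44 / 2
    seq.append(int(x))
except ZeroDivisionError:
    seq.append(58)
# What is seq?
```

Step-by-step execution trace:
1. try: `seq.append(22)` → seq = [22].
2. `x = 44 / 2` → x = 22.0. No exception raised.
3. `seq.append(int(x))` → seq = [22, 22].
4. `except ZeroDivisionError` is skipped (no exception was raised).
Result: [22, 22]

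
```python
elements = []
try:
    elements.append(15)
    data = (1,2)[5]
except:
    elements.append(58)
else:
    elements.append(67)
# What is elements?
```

Step-by-step execution trace:
1. try: `elements.append(15)` → elements = [15].
2. `data = (1,2)[5]` raises IndexError.
3. bare `except` matches → `elements.append(58)` → elements = [15, 58].
4. `else` is skipped (an exception was raised).
Result: [15, 58]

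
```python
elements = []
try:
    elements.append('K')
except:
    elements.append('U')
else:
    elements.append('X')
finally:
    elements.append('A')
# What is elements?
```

Step-by-step execution trace:
1. try: `elements.append('K')` → elements = ['K']. No exception raised.
2. `except` is skipped.
3. `else` runs: `elements.append('X')` → elements = ['K', 'X'].
4. `finally` always runs: `elements.append('A')` → elements = ['K', 'X', 'A'].
Result: ['K', 'X', 'A']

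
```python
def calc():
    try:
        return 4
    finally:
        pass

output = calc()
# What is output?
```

Step-by-step execution trace:
1. `calc()` enters try: `return 4` sets pending return value 4.
2. Before returning, `finally: pass` runs (no effect).
3. calc() returns 4 → output = 4.
Result: 4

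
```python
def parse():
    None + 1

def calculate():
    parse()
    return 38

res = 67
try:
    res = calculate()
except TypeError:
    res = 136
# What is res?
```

Step-by-step execution trace:
1. res starts at 67.
2. try: `calculate()` calls `parse()`.
3. `parse()` evaluates `None + 1`, which raises TypeError; it propagates through calculate (uncaught).
4. `return 38` in calculate is not reached; the assignment to res does not complete.
5. `except TypeError` matches → res = 136.
Result: 136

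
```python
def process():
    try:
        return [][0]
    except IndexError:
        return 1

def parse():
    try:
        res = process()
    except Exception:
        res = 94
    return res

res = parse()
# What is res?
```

Step-by-step execution trace:
1. `parse()` calls `process()`.
2. In process: `[][0]` raises IndexError; `except IndexError` catches it → returns 1.
3. In parse: `res = process()` → res = 1. No exception reaches parse.
4. `except Exception` is skipped; parse returns 1.
5. res = 1.
Result: 1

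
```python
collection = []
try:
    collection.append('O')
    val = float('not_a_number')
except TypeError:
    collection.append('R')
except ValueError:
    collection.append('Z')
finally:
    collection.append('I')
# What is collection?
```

Step-by-step execution trace:
1. try: `collection.append('O')` → collection = ['O'].
2. `val = float('not_a_number')` raises ValueError.
3. `except TypeError` does not match ValueError; skipped.
4. `except ValueError` matches → `collection.append('Z')` → collection = ['O', 'Z'].
5. finally always runs: `collection.append('I')` → collection = ['O', 'Z', 'I'].
Result: ['O', 'Z', 'I']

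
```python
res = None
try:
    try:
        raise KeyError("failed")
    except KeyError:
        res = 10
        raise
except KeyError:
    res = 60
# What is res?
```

Step-by-step execution trace:
1. Inner try: `raise KeyError("failed")` raises KeyError.
2. Inner `except KeyError` matches → res = 10.
3. bare `raise` re-raises the same KeyError.
4. Outer `except KeyError` matches → res = 60.
Result: 60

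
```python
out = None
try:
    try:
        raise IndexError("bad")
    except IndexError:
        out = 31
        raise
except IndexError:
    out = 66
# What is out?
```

Step-by-step execution trace:
1. Inner try: `raise IndexError("bad")` raises IndexError.
2. Inner `except IndexError` matches → out = 31.
3. bare `raise` re-raises the same IndexError.
4. Outer `except IndexError` matches → out = 66.
Result: 66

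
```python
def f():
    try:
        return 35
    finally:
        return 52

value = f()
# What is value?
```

Step-by-step execution trace:
1. `f()` enters try: `return 35` sets pending return value 35.
2. Before returning, `finally: return 52` runs and overrides the pending return.
3. f() returns 52 → value = 52.
Result: 52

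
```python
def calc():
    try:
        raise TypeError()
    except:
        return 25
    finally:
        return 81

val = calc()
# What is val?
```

Step-by-step execution trace:
1. `calc()` enters try: `raise TypeError()` raises TypeError.
2. bare `except` matches → `return 25` sets pending return value 25.
3. Before returning, `finally: return 81` runs and overrides the pending return.
4. calc() returns 81 → val = 81.
Result: 81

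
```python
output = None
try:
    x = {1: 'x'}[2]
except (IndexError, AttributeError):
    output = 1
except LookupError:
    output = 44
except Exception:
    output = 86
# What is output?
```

Step-by-step execution trace:
1. `x = {1: 'x'}[2]` raises KeyError.
2. `except (IndexError, AttributeError)` does not match KeyError; skipped.
3. `except LookupError` matches (KeyError is a subclass of LookupError) → output = 44.
4. `except Exception` is not reached.
Result: 44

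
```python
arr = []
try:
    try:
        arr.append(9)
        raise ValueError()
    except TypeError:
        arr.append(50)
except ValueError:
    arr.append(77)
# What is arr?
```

Step-by-step execution trace:
1. Inner try: `arr.append(9)` → arr = [9].
2. `raise ValueError()` raises ValueError.
3. Inner `except TypeError` does not match ValueError; exception propagates to outer try.
4. Outer `except ValueError` matches → `arr.append(77)` → arr = [9, 77].
Result: [9, 77]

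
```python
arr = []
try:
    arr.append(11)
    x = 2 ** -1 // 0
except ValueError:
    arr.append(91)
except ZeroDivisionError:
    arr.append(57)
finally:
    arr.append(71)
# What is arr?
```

Step-by-step execution trace:
1. try: `arr.append(11)` → arr = [11].
2. `x = 2 ** -1 // 0` raises ZeroDivisionError.
3. `except ValueError` does not match ZeroDivisionError; skipped.
4. `except ZeroDivisionError` matches → `arr.append(57)` → arr = [11, 57].
5. finally always runs: `arr.append(71)` → arr = [11, 57, 71].
Result: [11, 57, 71]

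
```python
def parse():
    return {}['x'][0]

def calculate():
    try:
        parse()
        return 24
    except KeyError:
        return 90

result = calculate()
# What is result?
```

Step-by-step execution trace:
1. `calculate()` calls `parse()`.
2. `parse()` evaluates `{}['x'][0]`, which raises KeyError; it propagates to the caller.
3. `return 24` is not reached.
4. `except KeyError` in calculate matches → returns 90.
5. result = 90.
Result: 90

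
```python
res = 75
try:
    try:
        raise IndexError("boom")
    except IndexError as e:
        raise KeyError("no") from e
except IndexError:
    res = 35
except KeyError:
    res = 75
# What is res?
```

Step-by-step execution trace:
1. Inner try raises IndexError; inner `except IndexError as e` catches it.
2. `raise KeyError(...) from e` raises KeyError (IndexError is attached as __cause__, but only KeyError is active).
3. Outer `except IndexError` does not match KeyError; skipped.
4. Outer `except KeyError` matches → res = 75.
Result: 75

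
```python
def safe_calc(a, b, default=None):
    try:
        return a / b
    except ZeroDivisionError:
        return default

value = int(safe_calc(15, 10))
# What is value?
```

Step-by-step execution trace:
1. `safe_calc(15, 10)` enters try: `return 15 / 10` → returns 1.5. No exception raised.
2. `except ZeroDivisionError` is skipped.
3. `int(1.5)` → 1 → value = 1.
Result: 1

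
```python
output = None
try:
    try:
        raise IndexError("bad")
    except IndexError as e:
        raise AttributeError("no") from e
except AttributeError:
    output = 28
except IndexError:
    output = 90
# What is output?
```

Step-by-step execution trace:
1. Inner try raises IndexError; inner `except IndexError as e` catches it.
2. `raise AttributeError(...) from e` raises AttributeError (IndexError is attached as __cause__, but only AttributeError is active).
3. Outer `except AttributeError` matches → output = 28.
4. `except IndexError` is not reached.
Result: 28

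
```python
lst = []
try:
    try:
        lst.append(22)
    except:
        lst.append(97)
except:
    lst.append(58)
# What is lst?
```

Step-by-step execution trace:
1. Inner try: `lst.append(22)` → lst = [22]. No exception raised.
2. Inner `except` is skipped.
3. Inner try completes normally; outer `except` is skipped.
Result: [22]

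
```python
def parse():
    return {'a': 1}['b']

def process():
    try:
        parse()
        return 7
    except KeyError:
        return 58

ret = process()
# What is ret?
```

Step-by-step execution trace:
1. `process()` calls `parse()`.
2. `parse()` evaluates `{'a': 1}['b']`, which raises KeyError; it propagates to the caller.
3. `return 7` is not reached.
4. `except KeyError` in process matches → returns 58.
5. ret = 58.
Result: 58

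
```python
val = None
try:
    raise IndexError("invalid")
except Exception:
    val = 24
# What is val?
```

Step-by-step execution trace:
1. `raise IndexError(...)` raises IndexError.
2. `except Exception` matches (IndexError is a subclass of Exception) → val = 24.
Result: 24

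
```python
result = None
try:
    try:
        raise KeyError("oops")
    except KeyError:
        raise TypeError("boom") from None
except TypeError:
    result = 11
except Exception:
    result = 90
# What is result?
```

Step-by-step execution trace:
1. Inner try raises KeyError; inner `except KeyError` catches it.
2. `raise TypeError(...) from None` raises TypeError (from None suppresses __context__, but the active exception is still TypeError).
3. Outer `except TypeError` matches → result = 11.
4. `except Exception` is not reached.
Result: 11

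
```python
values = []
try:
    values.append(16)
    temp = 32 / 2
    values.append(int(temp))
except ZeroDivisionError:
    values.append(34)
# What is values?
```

Step-by-step execution trace:
1. try: `values.append(16)` → values = [16].
2. `temp = 32 / 2` → temp = 16.0. No exception raised.
3. `values.append(int(temp))` → values = [16, 16].
4. `except ZeroDivisionError` is skipped (no exception was raised).
Result: [16, 16]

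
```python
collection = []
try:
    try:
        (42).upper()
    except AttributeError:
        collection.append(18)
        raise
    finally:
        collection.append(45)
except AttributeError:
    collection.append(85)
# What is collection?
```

Step-by-step execution trace:
1. Inner try: `(42).upper()` raises AttributeError.
2. Inner `except AttributeError` matches → `collection.append(18)` → collection = [18].
3. bare `raise` re-raises AttributeError.
4. Inner `finally` runs during unwinding: `collection.append(45)` → collection = [18, 45].
5. Outer `except AttributeError` matches → `collection.append(85)` → collection = [18, 45, 85].
Result: [18, 45, 85]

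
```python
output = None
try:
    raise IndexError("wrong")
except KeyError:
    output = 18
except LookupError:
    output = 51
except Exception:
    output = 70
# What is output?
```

Step-by-step execution trace:
1. `raise IndexError(...)` raises IndexError.
2. `except KeyError` does not match (IndexError is not a subclass of KeyError); skipped.
3. `except LookupError` matches (IndexError is a subclass of LookupError) → output = 51.
4. `except Exception` is not reached.
Result: 51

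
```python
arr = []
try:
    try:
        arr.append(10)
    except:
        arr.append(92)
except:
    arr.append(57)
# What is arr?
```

Step-by-step execution trace:
1. Inner try: `arr.append(10)` → arr = [10]. No exception raised.
2. Inner `except` is skipped.
3. Inner try completes normally; outer `except` is skipped.
Result: [10]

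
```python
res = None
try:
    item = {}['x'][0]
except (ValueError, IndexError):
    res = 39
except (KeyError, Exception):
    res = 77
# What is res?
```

Step-by-step execution trace:
1. `item = {}['x'][0]` raises KeyError.
2. `except (ValueError, IndexError)` does not match KeyError; skipped.
3. `except (KeyError, Exception)` matches (KeyError is in the tuple) → res = 77.
Result: 77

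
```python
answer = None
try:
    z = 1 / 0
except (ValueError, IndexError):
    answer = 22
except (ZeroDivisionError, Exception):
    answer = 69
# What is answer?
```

Step-by-step execution trace:
1. `z = 1 / 0` raises ZeroDivisionError.
2. `except (ValueError, IndexError)` does not match ZeroDivisionError; skipped.
3. `except (ZeroDivisionError, Exception)` matches (ZeroDivisionError is in the tuple) → answer = 69.
Result: 69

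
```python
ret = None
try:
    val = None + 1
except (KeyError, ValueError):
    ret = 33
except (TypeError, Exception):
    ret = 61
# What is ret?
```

Step-by-step execution trace:
1. `val = None + 1` raises TypeError.
2. `except (KeyError, ValueError)` does not match TypeError; skipped.
3. `except (TypeError, Exception)` matches (TypeError is in the tuple) → ret = 61.
Result: 61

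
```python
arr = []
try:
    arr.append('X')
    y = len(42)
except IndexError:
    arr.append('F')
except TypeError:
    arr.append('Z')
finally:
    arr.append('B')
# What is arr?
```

Step-by-step execution trace:
1. try: `arr.append('X')` → arr = ['X'].
2. `y = len(42)` raises TypeError.
3. `except IndexError` does not match TypeError; skipped.
4. `except TypeError` matches → `arr.append('Z')` → arr = ['X', 'Z'].
5. finally always runs: `arr.append('B')` → arr = ['X', 'Z', 'B'].
Result: ['X', 'Z', 'B']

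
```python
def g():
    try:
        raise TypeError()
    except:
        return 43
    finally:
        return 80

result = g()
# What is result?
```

Step-by-step execution trace:
1. `g()` enters try: `raise TypeError()` raises TypeError.
2. bare `except` matches → `return 43` sets pending return value 43.
3. Before returning, `finally: return 80` runs and overrides the pending return.
4. g() returns 80 → result = 80.
Result: 80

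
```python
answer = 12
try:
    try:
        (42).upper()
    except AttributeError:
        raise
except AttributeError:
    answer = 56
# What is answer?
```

Step-by-step execution trace:
1. Inner try: `(42).upper()` raises AttributeError.
2. Inner `except AttributeError` matches; bare `raise` re-raises the same AttributeError.
3. Outer `except AttributeError` matches → answer = 56.
Result: 56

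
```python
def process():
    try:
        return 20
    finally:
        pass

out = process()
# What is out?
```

Step-by-step execution trace:
1. `process()` enters try: `return 20` sets pending return value 20.
2. Before returning, `finally: pass` runs (no effect).
3. process() returns 20 → out = 20.
Result: 20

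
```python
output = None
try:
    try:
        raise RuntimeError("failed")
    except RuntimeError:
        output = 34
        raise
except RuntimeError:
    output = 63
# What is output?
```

Step-by-step execution trace:
1. Inner try: `raise RuntimeError("failed")` raises RuntimeError.
2. Inner `except RuntimeError` matches → output = 34.
3. bare `raise` re-raises the same RuntimeError.
4. Outer `except RuntimeError` matches → output = 63.
Result: 63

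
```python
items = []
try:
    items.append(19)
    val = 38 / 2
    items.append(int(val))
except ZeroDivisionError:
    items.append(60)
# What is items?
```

Step-by-step execution trace:
1. try: `items.append(19)` → items = [19].
2. `val = 38 / 2` → val = 19.0. No exception raised.
3. `items.append(int(val))` → items = [19, 19].
4. `except ZeroDivisionError` is skipped (no exception was raised).
Result: [19, 19]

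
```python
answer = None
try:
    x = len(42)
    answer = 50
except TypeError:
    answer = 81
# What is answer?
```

Step-by-step execution trace:
1. `x = len(42)` raises TypeError.
2. `answer = 50` is not reached.
3. `except TypeError` matches → answer = 81.
Result: 81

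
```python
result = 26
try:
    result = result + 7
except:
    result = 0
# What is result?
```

Step-by-step execution trace:
1. result starts at 26.
2. try: `result = result + 7` → result = 33. No exception raised.
3. `except` is skipped.
Result: 33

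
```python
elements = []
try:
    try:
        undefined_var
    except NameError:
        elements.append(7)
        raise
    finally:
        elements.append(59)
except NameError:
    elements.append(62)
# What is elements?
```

Step-by-step execution trace:
1. Inner try: `undefined_var` raises NameError.
2. Inner `except NameError` matches → `elements.append(7)` → elements = [7].
3. bare `raise` re-raises NameError.
4. Inner `finally` runs during unwinding: `elements.append(59)` → elements = [7, 59].
5. Outer `except NameError` matches → `elements.append(62)` → elements = [7, 59, 62].
Result: [7, 59, 62]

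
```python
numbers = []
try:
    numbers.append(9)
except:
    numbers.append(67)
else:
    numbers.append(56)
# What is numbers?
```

Step-by-step execution trace:
1. try: `numbers.append(9)` → numbers = [9]. No exception raised.
2. `except` is skipped.
3. `else` runs (try completed without exception): `numbers.append(56)` → numbers = [9, 56].
Result: [9, 56]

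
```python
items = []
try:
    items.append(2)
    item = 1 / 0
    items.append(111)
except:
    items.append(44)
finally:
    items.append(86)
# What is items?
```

Step-by-step execution trace:
1. try: `items.append(2)` → items = [2].
2. `item = 1 / 0` raises ZeroDivisionError; `items.append(111)` is not reached.
3. bare `except` matches → `items.append(44)` → items = [2, 44].
4. finally always runs: `items.append(86)` → items = [2, 44, 86].
Result: [2, 44, 86]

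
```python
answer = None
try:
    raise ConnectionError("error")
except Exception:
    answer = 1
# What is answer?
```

Step-by-step execution trace:
1. `raise ConnectionError(...)` raises ConnectionError.
2. `except Exception` matches (ConnectionError is a subclass of Exception) → answer = 1.
Result: 1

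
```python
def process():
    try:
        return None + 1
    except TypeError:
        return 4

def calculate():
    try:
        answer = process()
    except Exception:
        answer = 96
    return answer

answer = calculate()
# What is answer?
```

Step-by-step execution trace:
1. `calculate()` calls `process()`.
2. In process: `None + 1` raises TypeError; `except TypeError` catches it → returns 4.
3. In calculate: `answer = process()` → answer = 4. No exception reaches calculate.
4. `except Exception` is skipped; calculate returns 4.
5. answer = 4.
Result: 4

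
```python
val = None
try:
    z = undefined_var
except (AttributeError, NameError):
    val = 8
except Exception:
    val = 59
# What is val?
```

Step-by-step execution trace:
1. `z = undefined_var` raises NameError.
2. `except (AttributeError, NameError)` matches (NameError is in the tuple) → val = 8.
3. `except Exception` is not reached.
Result: 8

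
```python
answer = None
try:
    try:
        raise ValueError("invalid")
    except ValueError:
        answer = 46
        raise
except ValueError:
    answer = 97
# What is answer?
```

Step-by-step execution trace:
1. Inner try: `raise ValueError("invalid")` raises ValueError.
2. Inner `except ValueError` matches → answer = 46.
3. bare `raise` re-raises the same ValueError.
4. Outer `except ValueError` matches → answer = 97.
Result: 97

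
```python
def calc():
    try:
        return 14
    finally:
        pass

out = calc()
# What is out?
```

Step-by-step execution trace:
1. `calc()` enters try: `return 14` sets pending return value 14.
2. Before returning, `finally: pass` runs (no effect).
3. calc() returns 14 → out = 14.
Result: 14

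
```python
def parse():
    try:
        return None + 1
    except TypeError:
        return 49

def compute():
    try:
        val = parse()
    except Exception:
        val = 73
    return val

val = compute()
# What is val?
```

Step-by-step execution trace:
1. `compute()` calls `parse()`.
2. In parse: `None + 1` raises TypeError; `except TypeError` catches it → returns 49.
3. In compute: `val = parse()` → val = 49. No exception reaches compute.
4. `except Exception` is skipped; compute returns 49.
5. val = 49.
Result: 49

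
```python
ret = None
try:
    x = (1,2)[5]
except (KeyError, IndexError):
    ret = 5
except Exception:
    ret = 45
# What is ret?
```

Step-by-step execution trace:
1. `x = (1,2)[5]` raises IndexError.
2. `except (KeyError, IndexError)` matches (IndexError is in the tuple) → ret = 5.
3. `except Exception` is not reached.
Result: 5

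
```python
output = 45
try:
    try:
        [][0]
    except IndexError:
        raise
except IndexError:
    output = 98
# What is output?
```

Step-by-step execution trace:
1. Inner try: `[][0]` raises IndexError.
2. Inner `except IndexError` matches; bare `raise` re-raises the same IndexError.
3. Outer `except IndexError` matches → output = 98.
Result: 98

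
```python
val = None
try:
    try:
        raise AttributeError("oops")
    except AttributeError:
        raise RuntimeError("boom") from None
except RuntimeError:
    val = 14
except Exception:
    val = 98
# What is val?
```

Step-by-step execution trace:
1. Inner try raises AttributeError; inner `except AttributeError` catches it.
2. `raise RuntimeError(...) from None` raises RuntimeError (from None suppresses __context__, but the active exception is still RuntimeError).
3. Outer `except RuntimeError` matches → val = 14.
4. `except Exception` is not reached.
Result: 14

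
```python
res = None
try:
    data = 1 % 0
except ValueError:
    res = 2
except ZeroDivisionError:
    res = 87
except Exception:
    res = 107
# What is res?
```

Step-by-step execution trace:
1. `data = 1 % 0` raises ZeroDivisionError.
2. `except ValueError` does not match ZeroDivisionError; skipped.
3. `except ZeroDivisionError` matches → res = 87.
4. Remaining except clauses are skipped.
Result: 87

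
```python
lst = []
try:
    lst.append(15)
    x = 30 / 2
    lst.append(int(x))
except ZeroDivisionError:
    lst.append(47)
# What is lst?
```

Step-by-step execution trace:
1. try: `lst.append(15)` → lst = [15].
2. `x = 30 / 2` → x = 15.0. No exception raised.
3. `lst.append(int(x))` → lst = [15, 15].
4. `except ZeroDivisionError` is skipped (no exception was raised).
Result: [15, 15]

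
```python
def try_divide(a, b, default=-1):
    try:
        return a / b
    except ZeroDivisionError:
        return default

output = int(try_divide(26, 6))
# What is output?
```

Step-by-step execution trace:
1. `try_divide(26, 6)` enters try: `return 26 / 6` → returns 4.333333333333333. No exception raised.
2. `except ZeroDivisionError` is skipped.
3. `int(4.333333333333333)` → 4 → output = 4.
Result: 4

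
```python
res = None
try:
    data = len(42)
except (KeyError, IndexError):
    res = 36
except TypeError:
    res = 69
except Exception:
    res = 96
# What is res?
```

Step-by-step execution trace:
1. `data = len(42)` raises TypeError.
2. `except (KeyError, IndexError)` does not match TypeError; skipped.
3. `except TypeError` matches (exact type match) → res = 69.
4. `except Exception` is not reached.
Result: 69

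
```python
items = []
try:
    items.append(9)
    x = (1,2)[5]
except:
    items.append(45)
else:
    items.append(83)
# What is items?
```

Step-by-step execution trace:
1. try: `items.append(9)` → items = [9].
2. `x = (1,2)[5]` raises IndexError.
3. bare `except` matches → `items.append(45)` → items = [9, 45].
4. `else` is skipped (an exception was raised).
Result: [9, 45]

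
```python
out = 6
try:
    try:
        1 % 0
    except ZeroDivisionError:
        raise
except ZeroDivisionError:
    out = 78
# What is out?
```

Step-by-step execution trace:
1. Inner try: `1 % 0` raises ZeroDivisionError.
2. Inner `except ZeroDivisionError` matches; bare `raise` re-raises the same ZeroDivisionError.
3. Outer `except ZeroDivisionError` matches → out = 78.
Result: 78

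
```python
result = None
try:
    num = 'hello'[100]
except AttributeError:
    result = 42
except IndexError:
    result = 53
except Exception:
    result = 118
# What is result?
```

Step-by-step execution trace:
1. `num = 'hello'[100]` raises IndexError.
2. `except AttributeError` does not match IndexError; skipped.
3. `except IndexError` matches → result = 53.
4. Remaining except clauses are skipped.
Result: 53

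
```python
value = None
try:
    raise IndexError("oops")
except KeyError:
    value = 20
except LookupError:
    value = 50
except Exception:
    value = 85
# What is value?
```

Step-by-step execution trace:
1. `raise IndexError(...)` raises IndexError.
2. `except KeyError` does not match (IndexError is not a subclass of KeyError); skipped.
3. `except LookupError` matches (IndexError is a subclass of LookupError) → value = 50.
4. `except Exception` is not reached.
Result: 50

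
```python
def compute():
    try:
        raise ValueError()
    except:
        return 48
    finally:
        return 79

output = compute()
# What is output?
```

Step-by-step execution trace:
1. `compute()` enters try: `raise ValueError()` raises ValueError.
2. bare `except` matches → `return 48` sets pending return value 48.
3. Before returning, `finally: return 79` runs and overrides the pending return.
4. compute() returns 79 → output = 79.
Result: 79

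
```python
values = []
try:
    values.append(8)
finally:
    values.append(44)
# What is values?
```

Step-by-step execution trace:
1. try: `values.append(8)` → values = [8].
2. The try body completes without raising.
3. finally always runs: `values.append(44)` → values = [8, 44].
Result: [8, 44]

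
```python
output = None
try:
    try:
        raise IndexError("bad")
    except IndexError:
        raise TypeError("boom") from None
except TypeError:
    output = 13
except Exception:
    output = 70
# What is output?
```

Step-by-step execution trace:
1. Inner try raises IndexError; inner `except IndexError` catches it.
2. `raise TypeError(...) from None` raises TypeError (from None suppresses __context__, but the active exception is still TypeError).
3. Outer `except TypeError` matches → output = 13.
4. `except Exception` is not reached.
Result: 13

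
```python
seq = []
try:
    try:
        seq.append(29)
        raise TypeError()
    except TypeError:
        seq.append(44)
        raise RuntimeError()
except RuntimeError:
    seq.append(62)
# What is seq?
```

Step-by-step execution trace:
1. Inner try: `seq.append(29)` → seq = [29].
2. `raise TypeError()` raises TypeError.
3. Inner `except TypeError` matches → `seq.append(44)` → seq = [29, 44].
4. `raise RuntimeError()` raises RuntimeError; propagates to outer try.
5. Outer `except RuntimeError` matches → `seq.append(62)` → seq = [29, 44, 62].
Result: [29, 44, 62]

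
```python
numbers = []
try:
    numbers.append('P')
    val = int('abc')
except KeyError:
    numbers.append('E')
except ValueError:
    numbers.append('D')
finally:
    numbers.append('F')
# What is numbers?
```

Step-by-step execution trace:
1. try: `numbers.append('P')` → numbers = ['P'].
2. `val = int('abc')` raises ValueError.
3. `except KeyError` does not match ValueError; skipped.
4. `except ValueError` matches → `numbers.append('D')` → numbers = ['P', 'D'].
5. finally always runs: `numbers.append('F')` → numbers = ['P', 'D', 'F'].
Result: ['P', 'D', 'F']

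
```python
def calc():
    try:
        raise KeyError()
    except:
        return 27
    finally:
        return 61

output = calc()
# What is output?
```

Step-by-step execution trace:
1. `calc()` enters try: `raise KeyError()` raises KeyError.
2. bare `except` matches → `return 27` sets pending return value 27.
3. Before returning, `finally: return 61` runs and overrides the pending return.
4. calc() returns 61 → output = 61.
Result: 61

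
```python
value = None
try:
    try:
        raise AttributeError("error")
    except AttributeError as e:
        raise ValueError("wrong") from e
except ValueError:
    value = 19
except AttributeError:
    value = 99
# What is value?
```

Step-by-step execution trace:
1. Inner try raises AttributeError; inner `except AttributeError as e` catches it.
2. `raise ValueError(...) from e` raises ValueError (AttributeError is attached as __cause__, but only ValueError is active).
3. Outer `except ValueError` matches → value = 19.
4. `except AttributeError` is not reached.
Result: 19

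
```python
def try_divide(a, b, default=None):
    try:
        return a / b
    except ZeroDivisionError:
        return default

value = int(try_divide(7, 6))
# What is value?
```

Step-by-step execution trace:
1. `try_divide(7, 6)` enters try: `return 7 / 6` → returns 1.1666666666666667. No exception raised.
2. `except ZeroDivisionError` is skipped.
3. `int(1.1666666666666667)` → 1 → value = 1.
Result: 1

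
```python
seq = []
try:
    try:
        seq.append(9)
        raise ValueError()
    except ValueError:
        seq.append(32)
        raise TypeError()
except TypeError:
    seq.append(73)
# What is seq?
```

Step-by-step execution trace:
1. Inner try: `seq.append(9)` → seq = [9].
2. `raise ValueError()` raises ValueError.
3. Inner `except ValueError` matches → `seq.append(32)` → seq = [9, 32].
4. `raise TypeError()` raises TypeError; propagates to outer try.
5. Outer `except TypeError` matches → `seq.append(73)` → seq = [9, 32, 73].
Result: [9, 32, 73]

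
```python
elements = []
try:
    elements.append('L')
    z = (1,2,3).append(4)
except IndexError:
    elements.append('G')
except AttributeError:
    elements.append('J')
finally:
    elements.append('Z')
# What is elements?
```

Step-by-step execution trace:
1. try: `elements.append('L')` → elements = ['L'].
2. `z = (1,2,3).append(4)` raises AttributeError.
3. `except IndexError` does not match AttributeError; skipped.
4. `except AttributeError` matches → `elements.append('J')` → elements = ['L', 'J'].
5. finally always runs: `elements.append('Z')` → elements = ['L', 'J', 'Z'].
Result: ['L', 'J', 'Z']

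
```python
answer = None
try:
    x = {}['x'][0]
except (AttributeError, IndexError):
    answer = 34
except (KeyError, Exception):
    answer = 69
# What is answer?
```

Step-by-step execution trace:
1. `x = {}['x'][0]` raises KeyError.
2. `except (AttributeError, IndexError)` does not match KeyError; skipped.
3. `except (KeyError, Exception)` matches (KeyError is in the tuple) → answer = 69.
Result: 69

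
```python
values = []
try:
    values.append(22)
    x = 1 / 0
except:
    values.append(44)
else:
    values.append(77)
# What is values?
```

Step-by-step execution trace:
1. try: `values.append(22)` → values = [22].
2. `x = 1 / 0` raises ZeroDivisionError.
3. bare `except` matches → `values.append(44)` → values = [22, 44].
4. `else` is skipped (an exception was raised).
Result: [22, 44]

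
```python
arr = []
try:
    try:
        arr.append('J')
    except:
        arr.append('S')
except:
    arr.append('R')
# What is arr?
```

Step-by-step execution trace:
1. Inner try: `arr.append('J')` → arr = ['J']. No exception raised.
2. Inner `except` is skipped.
3. Inner try completes normally; outer `except` is skipped.
Result: ['J']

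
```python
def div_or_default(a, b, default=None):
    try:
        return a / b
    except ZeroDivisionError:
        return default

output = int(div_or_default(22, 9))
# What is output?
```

Step-by-step execution trace:
1. `div_or_default(22, 9)` enters try: `return 22 / 9` → returns 2.4444444444444446. No exception raised.
2. `except ZeroDivisionError` is skipped.
3. `int(2.4444444444444446)` → 2 → output = 2.
Result: 2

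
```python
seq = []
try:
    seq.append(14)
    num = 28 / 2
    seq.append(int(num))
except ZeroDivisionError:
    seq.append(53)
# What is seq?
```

Step-by-step execution trace:
1. try: `seq.append(14)` → seq = [14].
2. `num = 28 / 2` → num = 14.0. No exception raised.
3. `seq.append(int(num))` → seq = [14, 14].
4. `except ZeroDivisionError` is skipped (no exception was raised).
Result: [14, 14]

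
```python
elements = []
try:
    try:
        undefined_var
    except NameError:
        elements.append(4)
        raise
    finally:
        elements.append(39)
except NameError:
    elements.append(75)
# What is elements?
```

Step-by-step execution trace:
1. Inner try: `undefined_var` raises NameError.
2. Inner `except NameError` matches → `elements.append(4)` → elements = [4].
3. bare `raise` re-raises NameError.
4. Inner `finally` runs during unwinding: `elements.append(39)` → elements = [4, 39].
5. Outer `except NameError` matches → `elements.append(75)` → elements = [4, 39, 75].
Result: [4, 39, 75]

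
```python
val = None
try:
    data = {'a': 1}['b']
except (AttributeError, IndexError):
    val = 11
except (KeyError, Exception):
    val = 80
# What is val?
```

Step-by-step execution trace:
1. `data = {'a': 1}['b']` raises KeyError.
2. `except (AttributeError, IndexError)` does not match KeyError; skipped.
3. `except (KeyError, Exception)` matches (KeyError is in the tuple) → val = 80.
Result: 80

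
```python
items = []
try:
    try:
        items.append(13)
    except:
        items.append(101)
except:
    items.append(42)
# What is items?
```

Step-by-step execution trace:
1. Inner try: `items.append(13)` → items = [13]. No exception raised.
2. Inner `except` is skipped.
3. Inner try completes normally; outer `except` is skipped.
Result: [13]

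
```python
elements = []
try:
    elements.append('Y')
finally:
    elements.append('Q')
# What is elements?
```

Step-by-step execution trace:
1. try: `elements.append('Y')` → elements = ['Y'].
2. The try body completes without raising.
3. finally always runs: `elements.append('Q')` → elements = ['Y', 'Q'].
Result: ['Y', 'Q']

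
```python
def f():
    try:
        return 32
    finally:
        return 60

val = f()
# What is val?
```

Step-by-step execution trace:
1. `f()` enters try: `return 32` sets pending return value 32.
2. Before returning, `finally: return 60` runs and overrides the pending return.
3. f() returns 60 → val = 60.
Result: 60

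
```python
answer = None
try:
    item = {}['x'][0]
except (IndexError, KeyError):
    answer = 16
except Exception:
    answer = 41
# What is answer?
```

Step-by-step execution trace:
1. `item = {}['x'][0]` raises KeyError.
2. `except (IndexError, KeyError)` matches (KeyError is in the tuple) → answer = 16.
3. `except Exception` is not reached.
Result: 16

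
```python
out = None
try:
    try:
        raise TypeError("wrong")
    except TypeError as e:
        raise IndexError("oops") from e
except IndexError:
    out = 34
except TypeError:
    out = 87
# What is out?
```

Step-by-step execution trace:
1. Inner try raises TypeError; inner `except TypeError as e` catches it.
2. `raise IndexError(...) from e` raises IndexError (TypeError is attached as __cause__, but only IndexError is active).
3. Outer `except IndexError` matches → out = 34.
4. `except TypeError` is not reached.
Result: 34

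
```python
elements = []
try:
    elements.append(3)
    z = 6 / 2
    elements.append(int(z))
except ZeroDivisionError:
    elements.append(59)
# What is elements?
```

Step-by-step execution trace:
1. try: `elements.append(3)` → elements = [3].
2. `z = 6 / 2` → z = 3.0. No exception raised.
3. `elements.append(int(z))` → elements = [3, 3].
4. `except ZeroDivisionError` is skipped (no exception was raised).
Result: [3, 3]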